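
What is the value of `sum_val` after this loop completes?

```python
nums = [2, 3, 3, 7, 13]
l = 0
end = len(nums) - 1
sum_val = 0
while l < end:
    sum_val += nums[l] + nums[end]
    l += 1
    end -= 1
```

Sum of pairs from ends
`sum_val` takes the values: 0 → 15 → 25

Answer: 25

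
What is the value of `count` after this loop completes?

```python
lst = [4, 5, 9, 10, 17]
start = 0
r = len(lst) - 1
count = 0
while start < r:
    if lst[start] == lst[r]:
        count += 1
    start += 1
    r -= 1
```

Count matching pairs from ends
`count` takes the values: 0

Answer: 0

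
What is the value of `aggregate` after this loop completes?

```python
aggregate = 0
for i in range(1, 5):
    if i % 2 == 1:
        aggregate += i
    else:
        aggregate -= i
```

Add odd, subtract even
`aggregate` takes the values: 0 → 1 → -1 → 2 → -2

Answer: -2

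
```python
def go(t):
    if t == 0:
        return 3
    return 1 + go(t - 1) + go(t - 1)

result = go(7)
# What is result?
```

go(t) = 1 + 2·go(t-1), go(0)=3. Closed form: (3+1)·2^7 - 1 = 511.

Answer: 511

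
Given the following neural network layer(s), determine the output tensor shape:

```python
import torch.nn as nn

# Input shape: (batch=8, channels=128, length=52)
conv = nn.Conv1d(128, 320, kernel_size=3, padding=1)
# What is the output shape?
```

Input: (8, 128, 52) -> Output: (8, 320, 52)

Answer: (8, 320, 52)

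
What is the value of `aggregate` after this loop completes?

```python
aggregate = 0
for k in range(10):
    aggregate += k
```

Sum of 0 to 9 = 45
`aggregate` takes the values: 0 → 1 → 3 → 6 → 10 → 15 → 21 → 28 → 36 → 45

Answer: 45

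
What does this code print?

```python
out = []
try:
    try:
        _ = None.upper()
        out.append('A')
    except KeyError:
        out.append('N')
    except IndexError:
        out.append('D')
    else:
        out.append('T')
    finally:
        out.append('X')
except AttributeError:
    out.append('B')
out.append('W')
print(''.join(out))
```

Execution trace: 'X' (finally) → 'B' (outer except AttributeError) → 'W' (after the try/except). Output: XBW

Answer: XBW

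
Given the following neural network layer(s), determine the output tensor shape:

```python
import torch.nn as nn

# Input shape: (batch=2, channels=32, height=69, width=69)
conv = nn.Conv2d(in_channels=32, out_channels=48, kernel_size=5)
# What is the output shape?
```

Input: (2, 32, 69, 69) -> Output: (2, 48, 65, 65)

Answer: (2, 48, 65, 65)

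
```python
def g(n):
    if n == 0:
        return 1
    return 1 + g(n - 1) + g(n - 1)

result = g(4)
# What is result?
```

g(n) = 1 + 2·g(n-1), g(0)=1. Closed form: (1+1)·2^4 - 1 = 31.

Answer: 31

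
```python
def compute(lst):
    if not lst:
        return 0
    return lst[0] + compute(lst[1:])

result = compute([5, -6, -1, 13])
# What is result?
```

5 + (-6) + (-1) + 13 + 0 = 11

Answer: 11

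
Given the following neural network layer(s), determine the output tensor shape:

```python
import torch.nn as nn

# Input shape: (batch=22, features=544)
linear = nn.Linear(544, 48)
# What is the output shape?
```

Input: (22, 544) -> Output: (22, 48)

Answer: (22, 48)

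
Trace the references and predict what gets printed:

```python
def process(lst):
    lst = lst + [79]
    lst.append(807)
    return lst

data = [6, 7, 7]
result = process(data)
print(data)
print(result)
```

Key concept: rebinding parameter vs mutation.
Step by step:
`data = [6, 7, 7]` → data = [6, 7, 7]
`result = process(data)` → result = [6, 7, 7, 79, 807]
`print(data)` → prints [6, 7, 7]
`print(result)` → prints [6, 7, 7, 79, 807]

Answer:
[6, 7, 7]
[6, 7, 7, 79, 807]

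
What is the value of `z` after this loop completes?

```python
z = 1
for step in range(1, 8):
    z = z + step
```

Start at 1, add 1 through 7
`z` takes the values: 1 → 2 → 4 → 7 → 11 → 16 → 22 → 29

Answer: 29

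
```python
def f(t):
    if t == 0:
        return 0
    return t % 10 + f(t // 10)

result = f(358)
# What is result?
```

Sum of digits of 358: 8 + 5 + 3 = 16

Answer: 16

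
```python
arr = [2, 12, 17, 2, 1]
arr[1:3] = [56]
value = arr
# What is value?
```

Trace:
`arr = [2, 12, 17, 2, 1]` → arr = [2, 12, 17, 2, 1]
`arr[1:3] = [56]` → arr = [2, 56, 2, 1]
`value = arr` → value = [2, 56, 2, 1]
So value = [2, 56, 2, 1]

Answer: [2, 56, 2, 1]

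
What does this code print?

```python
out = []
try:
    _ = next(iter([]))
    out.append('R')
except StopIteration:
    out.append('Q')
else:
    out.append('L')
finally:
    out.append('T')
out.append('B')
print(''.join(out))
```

Execution trace: 'Q' (except StopIteration) → 'T' (finally) → 'B' (after the try/except). Output: QTB

Answer: QTB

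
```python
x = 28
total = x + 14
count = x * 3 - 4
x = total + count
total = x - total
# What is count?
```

Trace:
`x = 28` → x = 28
`total = x + 14` → total = 42
`count = x * 3 - 4` → count = 80
`x = total + count` → x = 122
`total = x - total` → total = 80
So count = 80

Answer: 80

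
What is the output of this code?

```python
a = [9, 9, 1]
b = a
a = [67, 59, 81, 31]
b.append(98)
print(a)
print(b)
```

Key concept: rebinding vs mutation: a is rebound to a new list, b still points at the original.
Step by step:
`a = [9, 9, 1]` → a = [9, 9, 1]
`b = a` → b = [9, 9, 1] (same object as a)
`a = [67, 59, 81, 31]` → a = [67, 59, 81, 31]
`b.append(98)` → b = [9, 9, 1, 98]
`print(a)` → prints [67, 59, 81, 31]
`print(b)` → prints [9, 9, 1, 98]

Answer:
[67, 59, 81, 31]
[9, 9, 1, 98]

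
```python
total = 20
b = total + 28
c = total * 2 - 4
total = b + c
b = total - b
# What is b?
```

Trace:
`total = 20` → total = 20
`b = total + 28` → b = 48
`c = total * 2 - 4` → c = 36
`total = b + c` → total = 84
`b = total - b` → b = 36
So b = 36

Answer: 36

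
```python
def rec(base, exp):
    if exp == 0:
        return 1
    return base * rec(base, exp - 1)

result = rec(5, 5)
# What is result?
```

rec(5, 5) = 5 * 5 * 5 * 5 * 5 = 3125

Answer: 3125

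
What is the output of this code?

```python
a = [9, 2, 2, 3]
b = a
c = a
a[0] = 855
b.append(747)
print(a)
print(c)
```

Key concept: multiple aliases.
Step by step:
`a = [9, 2, 2, 3]` → a = [9, 2, 2, 3]
`b = a` → b = [9, 2, 2, 3] (same object as a)
`c = a` → c = [9, 2, 2, 3] (same object as a, b)
`a[0] = 855` → a = [855, 2, 2, 3] (same object as b, c); b = [855, 2, 2, 3] (same object as a, c); c = [855, 2, 2, 3] (same object as a, b)
`b.append(747)` → a = [855, 2, 2, 3, 747] (same object as b, c); b = [855, 2, 2, 3, 747] (same object as a, c); c = [855, 2, 2, 3, 747] (same object as a, b)
`print(a)` → prints [855, 2, 2, 3, 747]
`print(c)` → prints [855, 2, 2, 3, 747]

Answer:
[855, 2, 2, 3, 747]
[855, 2, 2, 3, 747]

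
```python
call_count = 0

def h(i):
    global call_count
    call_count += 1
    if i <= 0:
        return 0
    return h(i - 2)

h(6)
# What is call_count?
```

Linear recursion stepping by 2: 4 calls from i=6 down to ≤0.

Answer: 4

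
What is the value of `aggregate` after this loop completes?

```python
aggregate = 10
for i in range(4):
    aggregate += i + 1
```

Start at 10, add 1 to 4 = 20
`aggregate` takes the values: 10 → 11 → 13 → 16 → 20

Answer: 20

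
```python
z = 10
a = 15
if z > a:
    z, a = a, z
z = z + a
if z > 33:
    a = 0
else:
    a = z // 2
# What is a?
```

Trace:
`z = 10` → z = 10
`a = 15` → a = 15
`if z > a: ...` → z > a is False → no variable changes
`z = z + a` → z = 25
`if z > 33: ...` → z > 33 is False, take else branch → a = 12
So a = 12

Answer: 12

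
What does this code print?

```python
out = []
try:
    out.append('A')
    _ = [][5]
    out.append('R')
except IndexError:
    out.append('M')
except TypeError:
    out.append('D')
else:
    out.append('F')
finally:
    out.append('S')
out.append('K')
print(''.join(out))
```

Execution trace: 'A' (try body) → 'M' (except IndexError) → 'S' (finally) → 'K' (after the try/except). Output: AMSK

Answer: AMSK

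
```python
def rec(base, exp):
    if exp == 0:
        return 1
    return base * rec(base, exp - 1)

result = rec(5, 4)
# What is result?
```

rec(5, 4) = 5 * 5 * 5 * 5 = 625

Answer: 625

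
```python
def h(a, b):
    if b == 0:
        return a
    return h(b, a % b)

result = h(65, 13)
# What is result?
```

h(65, 13) -> h(13, 0) -> 13

Answer: 13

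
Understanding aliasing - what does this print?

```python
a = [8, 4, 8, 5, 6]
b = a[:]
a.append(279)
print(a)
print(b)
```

Key concept: slice [:] creates copy.
Step by step:
`a = [8, 4, 8, 5, 6]` → a = [8, 4, 8, 5, 6]
`b = a[:]` → b = [8, 4, 8, 5, 6]
`a.append(279)` → a = [8, 4, 8, 5, 6, 279]
`print(a)` → prints [8, 4, 8, 5, 6, 279]
`print(b)` → prints [8, 4, 8, 5, 6]

Answer:
[8, 4, 8, 5, 6, 279]
[8, 4, 8, 5, 6]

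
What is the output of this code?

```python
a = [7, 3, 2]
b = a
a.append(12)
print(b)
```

Key concept: basic list aliasing.
Step by step:
`a = [7, 3, 2]` → a = [7, 3, 2]
`b = a` → b = [7, 3, 2] (same object as a)
`a.append(12)` → a = [7, 3, 2, 12] (same object as b); b = [7, 3, 2, 12] (same object as a)
`print(b)` → prints [7, 3, 2, 12]

Answer: [7, 3, 2, 12]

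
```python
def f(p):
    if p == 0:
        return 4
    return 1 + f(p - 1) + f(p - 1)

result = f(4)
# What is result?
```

f(p) = 1 + 2·f(p-1), f(0)=4. Closed form: (4+1)·2^4 - 1 = 79.

Answer: 79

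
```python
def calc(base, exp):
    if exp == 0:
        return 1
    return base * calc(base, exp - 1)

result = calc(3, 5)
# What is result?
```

calc(3, 5) = 3 * 3 * 3 * 3 * 3 = 243

Answer: 243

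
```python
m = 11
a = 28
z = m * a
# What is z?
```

Trace:
`m = 11` → m = 11
`a = 28` → a = 28
`z = m * a` → z = 308
So z = 308

Answer: 308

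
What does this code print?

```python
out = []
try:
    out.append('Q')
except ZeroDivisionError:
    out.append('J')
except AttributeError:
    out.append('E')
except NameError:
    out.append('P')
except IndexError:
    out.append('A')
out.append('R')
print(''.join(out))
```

Execution trace: 'Q' (try body, no exception) → 'R' (after the try/except). Output: QR

Answer: QR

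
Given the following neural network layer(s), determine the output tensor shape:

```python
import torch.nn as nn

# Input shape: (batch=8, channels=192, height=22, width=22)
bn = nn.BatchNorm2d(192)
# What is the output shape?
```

Input: (8, 192, 22, 22) -> Output: (8, 192, 22, 22)

Answer: (8, 192, 22, 22)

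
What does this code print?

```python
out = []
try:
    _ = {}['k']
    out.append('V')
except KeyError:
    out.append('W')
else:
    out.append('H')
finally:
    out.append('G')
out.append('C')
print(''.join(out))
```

Execution trace: 'W' (except KeyError) → 'G' (finally) → 'C' (after the try/except). Output: WGC

Answer: WGC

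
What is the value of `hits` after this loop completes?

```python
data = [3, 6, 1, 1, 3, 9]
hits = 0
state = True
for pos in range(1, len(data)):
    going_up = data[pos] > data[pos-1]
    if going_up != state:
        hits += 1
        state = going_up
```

Count direction changes in [3, 6, 1, 1, 3, 9]
`hits` takes the values: 0 → 1 → 2

Answer: 2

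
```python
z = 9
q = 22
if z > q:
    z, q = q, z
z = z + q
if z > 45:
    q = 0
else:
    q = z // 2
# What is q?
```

Trace:
`z = 9` → z = 9
`q = 22` → q = 22
`if z > q: ...` → z > q is False → no variable changes
`z = z + q` → z = 31
`if z > 45: ...` → z > 45 is False, take else branch → q = 15
So q = 15

Answer: 15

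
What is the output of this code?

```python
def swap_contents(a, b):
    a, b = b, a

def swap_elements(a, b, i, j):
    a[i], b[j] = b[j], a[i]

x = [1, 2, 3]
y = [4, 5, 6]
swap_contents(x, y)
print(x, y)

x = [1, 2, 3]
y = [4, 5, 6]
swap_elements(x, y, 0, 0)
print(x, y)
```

Key concept: parameter rebinding vs mutation.
Step by step:
`x = [1, 2, 3]` → x = [1, 2, 3]
`y = [4, 5, 6]` → y = [4, 5, 6]
`swap_contents(x, y)` → no visible change to tracked variables
`print(x, y)` → prints [1, 2, 3] [4, 5, 6]
`x = [1, 2, 3]` → x = [1, 2, 3]
`y = [4, 5, 6]` → y = [4, 5, 6]
`swap_elements(x, y, 0, 0)` → x = [4, 2, 3]; y = [1, 5, 6]
`print(x, y)` → prints [4, 2, 3] [1, 5, 6]

Answer:
[1, 2, 3] [4, 5, 6]
[4, 2, 3] [1, 5, 6]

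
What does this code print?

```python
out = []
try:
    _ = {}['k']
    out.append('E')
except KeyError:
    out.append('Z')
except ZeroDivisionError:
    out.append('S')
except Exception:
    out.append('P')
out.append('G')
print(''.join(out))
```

Execution trace: 'Z' (except KeyError) → 'G' (after the try/except). Output: ZG

Answer: ZG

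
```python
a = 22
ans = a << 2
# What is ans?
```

Trace:
`a = 22` → a = 22
`ans = a << 2` → ans = 88
So ans = 88

Answer: 88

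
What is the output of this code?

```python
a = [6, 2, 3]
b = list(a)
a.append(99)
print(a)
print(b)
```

Key concept: list() constructor creates copy.
Step by step:
`a = [6, 2, 3]` → a = [6, 2, 3]
`b = list(a)` → b = [6, 2, 3]
`a.append(99)` → a = [6, 2, 3, 99]
`print(a)` → prints [6, 2, 3, 99]
`print(b)` → prints [6, 2, 3]

Answer:
[6, 2, 3, 99]
[6, 2, 3]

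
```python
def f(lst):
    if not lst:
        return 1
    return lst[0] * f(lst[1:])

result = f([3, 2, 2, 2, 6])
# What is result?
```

Product over [3, 2, 2, 2, 6] = 3 * 2 * 2 * 2 * 6 = 144

Answer: 144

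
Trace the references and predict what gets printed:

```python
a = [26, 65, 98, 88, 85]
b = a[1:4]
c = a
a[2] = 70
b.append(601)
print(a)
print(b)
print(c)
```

Key concept: slice vs alias.
Step by step:
`a = [26, 65, 98, 88, 85]` → a = [26, 65, 98, 88, 85]
`b = a[1:4]` → b = [65, 98, 88]
`c = a` → c = [26, 65, 98, 88, 85] (same object as a)
`a[2] = 70` → a = [26, 65, 70, 88, 85] (same object as c); c = [26, 65, 70, 88, 85] (same object as a)
`b.append(601)` → b = [65, 98, 88, 601]
`print(a)` → prints [26, 65, 70, 88, 85]
`print(b)` → prints [65, 98, 88, 601]
`print(c)` → prints [26, 65, 70, 88, 85]

Answer:
[26, 65, 70, 88, 85]
[65, 98, 88, 601]
[26, 65, 70, 88, 85]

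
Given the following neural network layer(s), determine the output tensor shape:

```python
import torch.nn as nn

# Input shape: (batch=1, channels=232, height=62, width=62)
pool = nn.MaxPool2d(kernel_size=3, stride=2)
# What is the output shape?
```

Input: (1, 232, 62, 62) -> Output: (1, 232, 30, 30)

Answer: (1, 232, 30, 30)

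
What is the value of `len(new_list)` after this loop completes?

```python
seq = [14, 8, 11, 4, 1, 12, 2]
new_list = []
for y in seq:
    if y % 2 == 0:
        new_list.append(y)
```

Count even numbers in [14, 8, 11, 4, 1, 12, 2]
`new_list` takes the values: [] → [14] → [14, 8] → [14, 8, 4] → [14, 8, 4, 12] → [14, 8, 4, 12, 2]
So `len(new_list)` = 5

Answer: 5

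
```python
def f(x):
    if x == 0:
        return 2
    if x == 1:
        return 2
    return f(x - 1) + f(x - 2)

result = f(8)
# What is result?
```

Build up from base cases: f(0)=2, f(1)=2, f(2)=4, f(3)=6, f(4)=10, f(5)=16, f(6)=26, ..., f(8)=68

Answer: 68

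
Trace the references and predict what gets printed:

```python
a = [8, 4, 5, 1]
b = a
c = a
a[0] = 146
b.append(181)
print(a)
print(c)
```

Key concept: multiple aliases.
Step by step:
`a = [8, 4, 5, 1]` → a = [8, 4, 5, 1]
`b = a` → b = [8, 4, 5, 1] (same object as a)
`c = a` → c = [8, 4, 5, 1] (same object as a, b)
`a[0] = 146` → a = [146, 4, 5, 1] (same object as b, c); b = [146, 4, 5, 1] (same object as a, c); c = [146, 4, 5, 1] (same object as a, b)
`b.append(181)` → a = [146, 4, 5, 1, 181] (same object as b, c); b = [146, 4, 5, 1, 181] (same object as a, c); c = [146, 4, 5, 1, 181] (same object as a, b)
`print(a)` → prints [146, 4, 5, 1, 181]
`print(c)` → prints [146, 4, 5, 1, 181]

Answer:
[146, 4, 5, 1, 181]
[146, 4, 5, 1, 181]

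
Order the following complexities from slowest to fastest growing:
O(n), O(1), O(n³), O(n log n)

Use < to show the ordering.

Ordered by growth rate: O(1) < O(n) < O(n log n) < O(n³)

Answer: O(1) < O(n) < O(n log n) < O(n³)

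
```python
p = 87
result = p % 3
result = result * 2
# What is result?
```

Trace:
`p = 87` → p = 87
`result = p % 3` → result = 0
`result = result * 2` → result = 0
So result = 0

Answer: 0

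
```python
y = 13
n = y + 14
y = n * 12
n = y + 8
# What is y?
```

Trace:
`y = 13` → y = 13
`n = y + 14` → n = 27
`y = n * 12` → y = 324
`n = y + 8` → n = 332
So y = 324

Answer: 324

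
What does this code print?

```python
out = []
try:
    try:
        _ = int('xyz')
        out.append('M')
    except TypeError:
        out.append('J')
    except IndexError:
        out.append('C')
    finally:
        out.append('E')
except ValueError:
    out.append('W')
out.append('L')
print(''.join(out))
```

Execution trace: 'E' (inner finally) → 'W' (outer except ValueError) → 'L' (after the try/except). Output: EWL

Answer: EWL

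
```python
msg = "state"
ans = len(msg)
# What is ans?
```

Trace:
`msg = "state"` → msg = 'state'
`ans = len(msg)` → ans = 5
So ans = 5

Answer: 5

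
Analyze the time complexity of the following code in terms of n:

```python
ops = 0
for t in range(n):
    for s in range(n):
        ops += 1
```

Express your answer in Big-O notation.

Each loop level contributes: n × n. Multiplying the contributions gives O(n^2).

Answer: O(n^2)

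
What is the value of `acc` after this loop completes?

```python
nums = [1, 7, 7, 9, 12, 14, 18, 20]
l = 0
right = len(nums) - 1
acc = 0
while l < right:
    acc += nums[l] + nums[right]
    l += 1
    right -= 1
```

Sum of pairs from ends
`acc` takes the values: 0 → 21 → 46 → 67 → 88

Answer: 88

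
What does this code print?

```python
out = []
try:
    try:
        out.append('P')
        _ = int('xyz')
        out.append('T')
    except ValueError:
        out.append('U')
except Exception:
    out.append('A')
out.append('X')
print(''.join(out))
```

Execution trace: 'P' (inner try body) → 'U' (inner except ValueError) → 'X' (after the try/except). Output: PUX

Answer: PUX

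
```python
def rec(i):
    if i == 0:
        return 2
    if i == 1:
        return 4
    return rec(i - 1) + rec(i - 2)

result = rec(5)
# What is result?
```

Build up from base cases: rec(0)=2, rec(1)=4, rec(2)=6, rec(3)=10, rec(4)=16, rec(5)=26

Answer: 26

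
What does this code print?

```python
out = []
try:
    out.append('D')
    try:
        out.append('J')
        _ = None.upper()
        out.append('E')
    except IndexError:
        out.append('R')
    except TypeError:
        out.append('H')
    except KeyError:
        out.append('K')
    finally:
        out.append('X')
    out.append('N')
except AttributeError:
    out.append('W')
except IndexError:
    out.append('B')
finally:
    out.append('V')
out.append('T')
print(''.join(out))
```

Execution trace: 'D' (try body) → 'J' (inner try body) → 'X' (inner finally) → 'W' (except AttributeError) → 'V' (finally) → 'T' (after the try/except). Output: DJXWVT

Answer: DJXWVT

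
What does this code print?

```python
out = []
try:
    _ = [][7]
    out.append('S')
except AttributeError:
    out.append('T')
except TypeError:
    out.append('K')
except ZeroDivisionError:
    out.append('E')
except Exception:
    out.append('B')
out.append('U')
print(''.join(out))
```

Execution trace: 'B' (except Exception) → 'U' (after the try/except). Output: BU

Answer: BU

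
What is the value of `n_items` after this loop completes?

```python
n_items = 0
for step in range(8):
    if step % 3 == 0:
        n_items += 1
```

Count numbers divisible by 3 in range(8)
`n_items` takes the values: 0 → 1 → 2 → 3

Answer: 3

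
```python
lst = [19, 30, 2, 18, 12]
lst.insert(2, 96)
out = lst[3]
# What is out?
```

Trace:
`lst = [19, 30, 2, 18, 12]` → lst = [19, 30, 2, 18, 12]
`lst.insert(2, 96)` → lst = [19, 30, 96, 2, 18, 12]
`out = lst[3]` → out = 2
So out = 2

Answer: 2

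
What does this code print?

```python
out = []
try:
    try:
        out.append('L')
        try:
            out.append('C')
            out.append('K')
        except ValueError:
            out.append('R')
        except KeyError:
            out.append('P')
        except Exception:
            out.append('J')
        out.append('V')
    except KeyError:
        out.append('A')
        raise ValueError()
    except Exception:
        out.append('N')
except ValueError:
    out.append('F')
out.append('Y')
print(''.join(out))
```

Execution trace: 'L' (try body) → 'C' (inner try body) → 'K' (inner try body, no exception) → 'V' (try body, no exception) → 'Y' (after the try/except). Output: LCKVY

Answer: LCKVY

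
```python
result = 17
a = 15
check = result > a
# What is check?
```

Trace:
`result = 17` → result = 17
`a = 15` → a = 15
`check = result > a` → check = True
So check = True

Answer: True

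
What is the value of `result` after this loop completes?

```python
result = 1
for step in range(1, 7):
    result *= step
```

6! = 720
`result` takes the values: 1 → 2 → 6 → 24 → 120 → 720

Answer: 720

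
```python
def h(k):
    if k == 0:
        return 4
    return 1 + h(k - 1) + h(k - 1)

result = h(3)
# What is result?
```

h(k) = 1 + 2·h(k-1), h(0)=4. Closed form: (4+1)·2^3 - 1 = 39.

Answer: 39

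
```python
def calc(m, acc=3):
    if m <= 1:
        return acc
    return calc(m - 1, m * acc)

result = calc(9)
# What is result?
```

Accumulator trace (n, acc): (9, 3) -> (8, 27) -> (7, 216) -> (6, 1512) -> (5, 9072) -> (4, 45360) -> (3, 181440) -> (2, 544320) -> (1, 1088640) -> return 1088640

Answer: 1088640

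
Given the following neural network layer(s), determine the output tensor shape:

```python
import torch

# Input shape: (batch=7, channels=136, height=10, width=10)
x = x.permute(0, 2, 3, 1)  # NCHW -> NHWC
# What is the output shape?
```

Input: (7, 136, 10, 10) -> Output: (7, 10, 10, 136)

Answer: (7, 10, 10, 136)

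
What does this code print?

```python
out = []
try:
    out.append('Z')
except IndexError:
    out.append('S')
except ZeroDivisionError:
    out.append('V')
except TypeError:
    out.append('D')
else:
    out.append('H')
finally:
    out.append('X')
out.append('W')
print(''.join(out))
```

Execution trace: 'Z' (try body, no exception) → 'H' (else) → 'X' (finally) → 'W' (after the try/except). Output: ZHXW

Answer: ZHXW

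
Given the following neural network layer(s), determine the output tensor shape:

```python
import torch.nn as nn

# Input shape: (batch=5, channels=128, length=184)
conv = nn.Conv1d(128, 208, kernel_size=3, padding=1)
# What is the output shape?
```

Input: (5, 128, 184) -> Output: (5, 208, 184)

Answer: (5, 208, 184)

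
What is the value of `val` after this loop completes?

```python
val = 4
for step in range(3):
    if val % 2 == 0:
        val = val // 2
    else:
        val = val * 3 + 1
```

Collatz-style transformation from 4
`val` takes the values: 4 → 2 → 1 → 4

Answer: 4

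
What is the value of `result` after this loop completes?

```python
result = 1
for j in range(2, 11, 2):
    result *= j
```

Product of even numbers 2 to 10
`result` takes the values: 1 → 2 → 8 → 48 → 384 → 3840

Answer: 3840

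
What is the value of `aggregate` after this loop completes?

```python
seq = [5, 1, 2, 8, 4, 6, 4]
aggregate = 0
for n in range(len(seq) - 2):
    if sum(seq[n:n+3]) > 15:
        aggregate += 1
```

Count windows with sum > 15
`aggregate` takes the values: 0 → 1

Answer: 1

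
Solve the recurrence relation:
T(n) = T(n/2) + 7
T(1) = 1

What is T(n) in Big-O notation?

Each step divides n by 2 and adds 7. After log_2(n) steps we reach T(1)=1. So T(n) = 7·log_2(n) + 1 = O(log n).

Answer: O(log n)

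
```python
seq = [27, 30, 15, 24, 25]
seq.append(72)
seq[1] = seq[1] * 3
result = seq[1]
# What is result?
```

Trace:
`seq = [27, 30, 15, 24, 25]` → seq = [27, 30, 15, 24, 25]
`seq.append(72)` → seq = [27, 30, 15, 24, 25, 72]
`seq[1] = seq[1] * 3` → seq = [27, 90, 15, 24, 25, 72]
`result = seq[1]` → result = 90
So result = 90

Answer: 90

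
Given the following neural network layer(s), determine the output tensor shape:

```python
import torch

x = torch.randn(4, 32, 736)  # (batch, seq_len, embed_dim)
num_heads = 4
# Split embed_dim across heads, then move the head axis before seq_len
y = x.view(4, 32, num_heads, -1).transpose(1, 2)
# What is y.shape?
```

Input: (4, 32, 736) -> head_dim = 736 // 4 = 184; after view: (4, 32, 4, 184) -> after transpose(1, 2): (4, 4, 32, 184) -> Output: (4, 4, 32, 184)

Answer: (4, 4, 32, 184)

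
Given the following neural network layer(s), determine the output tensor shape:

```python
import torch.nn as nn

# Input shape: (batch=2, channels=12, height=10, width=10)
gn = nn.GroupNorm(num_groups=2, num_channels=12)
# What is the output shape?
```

Input: (2, 12, 10, 10) -> Output: (2, 12, 10, 10)

Answer: (2, 12, 10, 10)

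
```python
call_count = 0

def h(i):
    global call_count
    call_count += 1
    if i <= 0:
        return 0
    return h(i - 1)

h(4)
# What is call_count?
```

Linear recursion stepping by 1: 5 calls from i=4 down to ≤0.

Answer: 5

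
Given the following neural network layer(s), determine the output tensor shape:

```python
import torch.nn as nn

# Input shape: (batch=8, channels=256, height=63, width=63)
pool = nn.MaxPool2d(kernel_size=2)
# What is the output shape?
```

Input: (8, 256, 63, 63) -> Output: (8, 256, 31, 31)

Answer: (8, 256, 31, 31)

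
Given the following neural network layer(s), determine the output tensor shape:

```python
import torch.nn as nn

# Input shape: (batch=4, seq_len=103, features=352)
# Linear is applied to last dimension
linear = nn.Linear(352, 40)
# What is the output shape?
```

Input: (4, 103, 352) -> Output: (4, 103, 40)

Answer: (4, 103, 40)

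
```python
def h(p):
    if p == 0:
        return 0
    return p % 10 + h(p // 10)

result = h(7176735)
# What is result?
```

Sum of digits of 7176735: 5 + 3 + 7 + 6 + 7 + 1 + 7 = 36

Answer: 36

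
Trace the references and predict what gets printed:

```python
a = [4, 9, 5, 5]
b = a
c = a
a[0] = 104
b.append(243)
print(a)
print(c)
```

Key concept: multiple aliases.
Step by step:
`a = [4, 9, 5, 5]` → a = [4, 9, 5, 5]
`b = a` → b = [4, 9, 5, 5] (same object as a)
`c = a` → c = [4, 9, 5, 5] (same object as a, b)
`a[0] = 104` → a = [104, 9, 5, 5] (same object as b, c); b = [104, 9, 5, 5] (same object as a, c); c = [104, 9, 5, 5] (same object as a, b)
`b.append(243)` → a = [104, 9, 5, 5, 243] (same object as b, c); b = [104, 9, 5, 5, 243] (same object as a, c); c = [104, 9, 5, 5, 243] (same object as a, b)
`print(a)` → prints [104, 9, 5, 5, 243]
`print(c)` → prints [104, 9, 5, 5, 243]

Answer:
[104, 9, 5, 5, 243]
[104, 9, 5, 5, 243]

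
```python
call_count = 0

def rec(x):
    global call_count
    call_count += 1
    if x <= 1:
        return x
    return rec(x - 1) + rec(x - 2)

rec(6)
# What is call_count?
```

Calls(x) = 1 + Calls(x-1) + Calls(x-2); Calls(0)=Calls(1)=1. For x=6 this gives 25.

Answer: 25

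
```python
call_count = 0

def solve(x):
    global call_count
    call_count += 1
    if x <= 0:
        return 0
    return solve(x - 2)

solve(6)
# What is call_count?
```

Linear recursion stepping by 2: 4 calls from x=6 down to ≤0.

Answer: 4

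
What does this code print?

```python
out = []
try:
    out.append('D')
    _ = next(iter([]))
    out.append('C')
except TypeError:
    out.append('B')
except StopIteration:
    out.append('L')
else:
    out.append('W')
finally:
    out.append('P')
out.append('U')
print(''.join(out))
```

Execution trace: 'D' (try body) → 'L' (except StopIteration) → 'P' (finally) → 'U' (after the try/except). Output: DLPU

Answer: DLPU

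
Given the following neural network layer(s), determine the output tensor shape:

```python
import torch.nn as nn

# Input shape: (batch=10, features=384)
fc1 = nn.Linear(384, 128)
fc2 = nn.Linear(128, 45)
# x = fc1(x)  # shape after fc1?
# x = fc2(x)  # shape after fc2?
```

Input: (10, 384) -> after fc1: (10, 128) -> Output: (10, 45)

Answer: (10, 45)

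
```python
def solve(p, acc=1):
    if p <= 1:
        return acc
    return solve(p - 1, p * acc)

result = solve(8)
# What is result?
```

Accumulator trace (n, acc): (8, 1) -> (7, 8) -> (6, 56) -> (5, 336) -> (4, 1680) -> (3, 6720) -> (2, 20160) -> (1, 40320) -> return 40320

Answer: 40320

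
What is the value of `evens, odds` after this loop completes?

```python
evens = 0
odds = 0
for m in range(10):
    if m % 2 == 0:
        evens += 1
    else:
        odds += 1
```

Count evens and odds in range(10)
`evens, odds` takes the values: (0, 0) → (1, 0) → (1, 1) → (2, 1) → (2, 2) → (3, 2) → (3, 3) → (4, 3) → (4, 4) → (5, 4) → (5, 5)

Answer: 5, 5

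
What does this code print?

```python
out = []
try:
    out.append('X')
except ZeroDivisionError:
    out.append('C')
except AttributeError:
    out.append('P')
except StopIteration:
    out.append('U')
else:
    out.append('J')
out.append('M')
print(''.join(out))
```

Execution trace: 'X' (try body, no exception) → 'J' (else) → 'M' (after the try/except). Output: XJM

Answer: XJM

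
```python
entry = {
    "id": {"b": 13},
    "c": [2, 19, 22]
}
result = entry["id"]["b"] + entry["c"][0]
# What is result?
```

Trace:
`entry = { ...` → entry = {'id': {'b': 13}, 'c': [2, 19, 22]}
`result = entry["id"]["b"] + entry["c"][0]` → result = 15
So result = 15

Answer: 15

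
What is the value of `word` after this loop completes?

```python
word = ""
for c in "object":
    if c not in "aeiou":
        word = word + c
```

Remove vowels from 'object'
`word` takes the values: "" → "b" → "bj" → "bjc" → "bjct"

Answer: "bjct"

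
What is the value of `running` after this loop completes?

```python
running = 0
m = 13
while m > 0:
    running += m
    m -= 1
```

Sum 13 down to 1
`running` takes the values: 0 → 13 → 25 → 36 → 46 → 55 → 63 → 70 → 76 → 81 → 85 → 88 → 90 → 91

Answer: 91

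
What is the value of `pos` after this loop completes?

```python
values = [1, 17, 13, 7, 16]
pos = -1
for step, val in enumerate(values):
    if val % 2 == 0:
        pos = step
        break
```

First even number index in [1, 17, 13, 7, 16]
`pos` takes the values: -1 → 4

Answer: 4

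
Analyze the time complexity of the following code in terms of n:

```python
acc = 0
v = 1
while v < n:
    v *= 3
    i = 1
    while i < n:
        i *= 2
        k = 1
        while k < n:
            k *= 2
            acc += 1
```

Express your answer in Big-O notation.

Each loop level contributes: log n × log n × log n. Multiplying the contributions gives O(log^3 n).

Answer: O(log^3 n)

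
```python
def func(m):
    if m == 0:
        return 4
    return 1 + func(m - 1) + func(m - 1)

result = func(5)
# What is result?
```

func(m) = 1 + 2·func(m-1), func(0)=4. Closed form: (4+1)·2^5 - 1 = 159.

Answer: 159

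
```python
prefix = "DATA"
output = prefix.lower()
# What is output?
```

Trace:
`prefix = "DATA"` → prefix = 'DATA'
`output = prefix.lower()` → output = 'data'
So output = 'data'

Answer: 'data'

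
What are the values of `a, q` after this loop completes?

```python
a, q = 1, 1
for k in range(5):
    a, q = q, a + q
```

Fibonacci: after 5 iterations
`a, q` takes the values: (1, 1) → (1, 2) → (2, 3) → (3, 5) → (5, 8) → (8, 13)

Answer: 8, 13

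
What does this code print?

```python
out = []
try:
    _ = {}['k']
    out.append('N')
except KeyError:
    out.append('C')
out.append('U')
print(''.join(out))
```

Execution trace: 'C' (except KeyError) → 'U' (after the try/except). Output: CU

Answer: CU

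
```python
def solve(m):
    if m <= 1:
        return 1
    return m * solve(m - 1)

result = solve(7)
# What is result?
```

solve(7) = 7 * 6 * 5 * 4 * 3 * 2 * 1 = 5040

Answer: 5040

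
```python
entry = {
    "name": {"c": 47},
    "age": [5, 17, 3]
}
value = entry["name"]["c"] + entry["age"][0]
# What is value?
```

Trace:
`entry = { ...` → entry = {'name': {'c': 47}, 'age': [5, 17, 3]}
`value = entry["name"]["c"] + entry["age"][0]` → value = 52
So value = 52

Answer: 52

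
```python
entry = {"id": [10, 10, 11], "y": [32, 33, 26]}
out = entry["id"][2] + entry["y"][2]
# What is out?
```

Trace:
`entry = {"id": [10, 10, 11], "y": [32, 33, 26]}` → entry = {'id': [10, 10, 11], 'y': [32, 33, 26]}
`out = entry["id"][2] + entry["y"][2]` → out = 37
So out = 37

Answer: 37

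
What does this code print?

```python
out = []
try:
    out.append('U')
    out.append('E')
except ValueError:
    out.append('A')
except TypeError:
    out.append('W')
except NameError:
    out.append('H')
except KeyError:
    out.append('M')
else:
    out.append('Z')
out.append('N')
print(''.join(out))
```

Execution trace: 'U' (try body) → 'E' (try body, no exception) → 'Z' (else) → 'N' (after the try/except). Output: UEZN

Answer: UEZN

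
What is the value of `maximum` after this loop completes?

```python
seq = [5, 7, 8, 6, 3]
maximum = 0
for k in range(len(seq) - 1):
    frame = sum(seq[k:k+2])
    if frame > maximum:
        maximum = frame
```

Max sum of 2-element window in [5, 7, 8, 6, 3]
`maximum` takes the values: 0 → 12 → 15

Answer: 15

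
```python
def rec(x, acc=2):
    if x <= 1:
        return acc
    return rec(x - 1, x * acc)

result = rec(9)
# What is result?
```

Accumulator trace (n, acc): (9, 2) -> (8, 18) -> (7, 144) -> (6, 1008) -> (5, 6048) -> (4, 30240) -> (3, 120960) -> (2, 362880) -> (1, 725760) -> return 725760

Answer: 725760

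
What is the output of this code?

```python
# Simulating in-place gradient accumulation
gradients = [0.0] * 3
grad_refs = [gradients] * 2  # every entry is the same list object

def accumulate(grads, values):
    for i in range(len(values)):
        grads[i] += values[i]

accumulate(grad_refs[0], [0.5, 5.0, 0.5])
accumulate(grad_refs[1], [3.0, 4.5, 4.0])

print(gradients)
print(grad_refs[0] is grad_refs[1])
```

Key concept: gradient accumulation aliasing.
Step by step:
`gradients = [0.0] * 3` → gradients = [0.0, 0.0, 0.0]
`grad_refs = [gradients] * 2` → grad_refs = [[0.0, 0.0, 0.0], [0.0, 0.0, 0.0]]
`accumulate(grad_refs[0], [0.5, 5.0, 0.5])` → gradients = [0.5, 5.0, 0.5]; grad_refs = [[0.5, 5.0, 0.5], [0.5, 5.0, 0.5]]
`accumulate(grad_refs[1], [3.0, 4.5, 4.0])` → gradients = [3.5, 9.5, 4.5]; grad_refs = [[3.5, 9.5, 4.5], [3.5, 9.5, 4.5]]
`print(gradients)` → prints [3.5, 9.5, 4.5]
`print(grad_refs[0] is grad_refs[1])` → prints True

Answer:
[3.5, 9.5, 4.5]
True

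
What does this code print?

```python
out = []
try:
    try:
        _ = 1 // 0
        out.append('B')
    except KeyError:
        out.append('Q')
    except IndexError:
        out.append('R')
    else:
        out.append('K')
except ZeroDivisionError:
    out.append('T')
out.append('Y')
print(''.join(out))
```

Execution trace: 'T' (outer except ZeroDivisionError) → 'Y' (after the try/except). Output: TY

Answer: TY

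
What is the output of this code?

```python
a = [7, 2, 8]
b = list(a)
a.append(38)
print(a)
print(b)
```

Key concept: list() constructor creates copy.
Step by step:
`a = [7, 2, 8]` → a = [7, 2, 8]
`b = list(a)` → b = [7, 2, 8]
`a.append(38)` → a = [7, 2, 8, 38]
`print(a)` → prints [7, 2, 8, 38]
`print(b)` → prints [7, 2, 8]

Answer:
[7, 2, 8, 38]
[7, 2, 8]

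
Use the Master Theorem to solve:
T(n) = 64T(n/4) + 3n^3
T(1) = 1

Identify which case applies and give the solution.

a=64, b=4, f(n)=3n^3. log_4(64) = 3. Since c=3 = 3, Case 2 applies: T(n) = Θ(n^log_b(a) · log n) = O(n^3 log n).

Answer: O(n^3 log n) - Case 2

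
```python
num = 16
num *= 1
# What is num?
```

Trace:
`num = 16` → num = 16
`num *= 1` → num = 16
So num = 16

Answer: 16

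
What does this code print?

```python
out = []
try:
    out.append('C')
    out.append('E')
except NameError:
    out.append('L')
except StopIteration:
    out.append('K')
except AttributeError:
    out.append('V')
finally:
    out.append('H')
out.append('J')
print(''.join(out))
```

Execution trace: 'C' (try body) → 'E' (try body, no exception) → 'H' (finally) → 'J' (after the try/except). Output: CEHJ

Answer: CEHJ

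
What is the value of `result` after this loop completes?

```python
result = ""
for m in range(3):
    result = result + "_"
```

Repeat '_' 3 times
`result` takes the values: "" → "_" → "__" → "___"

Answer: "___"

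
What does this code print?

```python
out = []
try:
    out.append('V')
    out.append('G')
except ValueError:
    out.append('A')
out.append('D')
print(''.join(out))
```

Execution trace: 'V' (try body) → 'G' (try body, no exception) → 'D' (after the try/except). Output: VGD

Answer: VGD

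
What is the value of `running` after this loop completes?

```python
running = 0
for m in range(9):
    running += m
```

Sum of 0 to 8 = 36
`running` takes the values: 0 → 1 → 3 → 6 → 10 → 15 → 21 → 28 → 36

Answer: 36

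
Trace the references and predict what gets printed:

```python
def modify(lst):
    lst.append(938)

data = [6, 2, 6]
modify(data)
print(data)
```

Key concept: function modifies passed list.
Step by step:
`data = [6, 2, 6]` → data = [6, 2, 6]
`modify(data)` → data = [6, 2, 6, 938]
`print(data)` → prints [6, 2, 6, 938]

Answer: [6, 2, 6, 938]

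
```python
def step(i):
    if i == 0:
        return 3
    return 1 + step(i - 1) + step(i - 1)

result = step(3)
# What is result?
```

step(i) = 1 + 2·step(i-1), step(0)=3. Closed form: (3+1)·2^3 - 1 = 31.

Answer: 31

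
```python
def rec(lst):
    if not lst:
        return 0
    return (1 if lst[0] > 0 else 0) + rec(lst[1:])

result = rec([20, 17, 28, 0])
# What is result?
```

Count of positive elements in [20, 17, 28, 0] = 3

Answer: 3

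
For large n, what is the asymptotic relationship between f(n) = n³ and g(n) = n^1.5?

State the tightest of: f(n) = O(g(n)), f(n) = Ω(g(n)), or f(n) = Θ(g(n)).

n³ vs n^1.5: f(n) = Ω(g(n)) but not O(g(n)) — n³ grows strictly faster than n^1.5.

Answer: f(n) = Ω(g(n)) but not O(g(n)) — n³ grows strictly faster than n^1.5.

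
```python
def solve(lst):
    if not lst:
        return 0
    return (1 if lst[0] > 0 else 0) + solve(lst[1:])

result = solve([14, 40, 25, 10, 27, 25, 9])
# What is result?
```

Count of positive elements in [14, 40, 25, 10, 27, 25, 9] = 7

Answer: 7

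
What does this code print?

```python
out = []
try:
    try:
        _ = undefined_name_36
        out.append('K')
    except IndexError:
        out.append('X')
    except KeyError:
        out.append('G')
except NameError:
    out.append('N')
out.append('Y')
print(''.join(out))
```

Execution trace: 'N' (outer except NameError) → 'Y' (after the try/except). Output: NY

Answer: NY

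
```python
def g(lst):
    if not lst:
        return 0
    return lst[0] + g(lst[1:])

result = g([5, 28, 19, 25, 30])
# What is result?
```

5 + 28 + 19 + 25 + 30 + 0 = 107

Answer: 107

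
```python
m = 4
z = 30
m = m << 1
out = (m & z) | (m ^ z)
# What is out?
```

Trace:
`m = 4` → m = 4
`z = 30` → z = 30
`m = m << 1` → m = 8
`out = (m & z) | (m ^ z)` → out = 30
So out = 30

Answer: 30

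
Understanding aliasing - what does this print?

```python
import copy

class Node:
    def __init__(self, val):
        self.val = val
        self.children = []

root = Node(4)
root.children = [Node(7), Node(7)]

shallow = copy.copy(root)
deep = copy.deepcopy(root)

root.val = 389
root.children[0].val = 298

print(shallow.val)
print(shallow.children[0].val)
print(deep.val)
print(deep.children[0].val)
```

Key concept: deep copy with custom objects.
Step by step:
`root = Node(4)` → root = Node(val=4, children=[])
`root.children = [Node(7), Node(7)]` → root = Node(val=4, children=[Node(val=7, children=[]), Node(val=7, children=[])])
`shallow = copy.copy(root)` → shallow = Node(val=4, children=[Node(val=7, children=[]), Node(val=7, children=[])])
`deep = copy.deepcopy(root)` → deep = Node(val=4, children=[Node(val=7, children=[]), Node(val=7, children=[])])
`root.val = 389` → root = Node(val=389, children=[Node(val=7, children=[]), Node(val=7, children=[])])
`root.children[0].val = 298` → root = Node(val=389, children=[Node(val=298, children=[]), Node(val=7, children=[])]); shallow = Node(val=4, children=[Node(val=298, children=[]), Node(val=7, children=[])])
`print(shallow.val)` → prints 4
`print(shallow.children[0].val)` → prints 298
`print(deep.val)` → prints 4
`print(deep.children[0].val)` → prints 7

Answer:
4
298
4
7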